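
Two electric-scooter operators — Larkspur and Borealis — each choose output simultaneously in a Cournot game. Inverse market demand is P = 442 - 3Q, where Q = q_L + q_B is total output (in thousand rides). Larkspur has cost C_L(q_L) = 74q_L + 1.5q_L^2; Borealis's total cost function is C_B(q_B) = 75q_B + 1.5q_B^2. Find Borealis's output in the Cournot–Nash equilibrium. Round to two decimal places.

Larkspur's profit: π_L = (442 - 3Q)q_L - (74q_L + (3/2)q_L²). Setting ∂π_L/∂q_L = 0: 368 - 9q_L - 3(q_B) = 0.
Borealis's profit: π_B = (442 - 3Q)q_B - (75q_B + (3/2)q_B²). Setting ∂π_B/∂q_B = 0: 367 - 9q_B - 3(q_L) = 0.
Best responses: q_L = (368 - 3q_B)/9, q_B = (367 - 3q_L)/9.
Substituting one into the other gives q_L = 737/24 and q_B = 733/24.

30.54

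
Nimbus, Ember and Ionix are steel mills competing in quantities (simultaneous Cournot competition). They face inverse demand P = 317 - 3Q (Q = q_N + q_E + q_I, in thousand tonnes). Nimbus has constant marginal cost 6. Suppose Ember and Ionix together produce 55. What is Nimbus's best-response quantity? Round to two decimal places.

24.33

With rivals' combined output fixed at 55, Nimbus's profit is π_N = (317 - 3·55 - 3q_N)q_N - (6q_N) = (152 - 3q_N)q_N - (6q_N).
∂π_N/∂q_N = 146 - 6q_N = 0, so q_N = 73/3.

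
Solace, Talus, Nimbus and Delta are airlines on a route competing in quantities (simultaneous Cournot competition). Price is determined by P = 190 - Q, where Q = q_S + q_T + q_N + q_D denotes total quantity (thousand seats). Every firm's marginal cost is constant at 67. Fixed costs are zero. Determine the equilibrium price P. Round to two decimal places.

91.60

Each firm earns π_i = (190 - Q)q_i - 67q_i.
First-order condition (treating rivals' output as given): 123 - 2q_i - Σ_{j≠i} q_j = 0.
By symmetry each firm produces the same amount; substituting Σ_{j≠i} q_j = 3q_i yields q_i = 123/5.
Total output Q = 492/5, so price P = 190 - 492/5 = 458/5.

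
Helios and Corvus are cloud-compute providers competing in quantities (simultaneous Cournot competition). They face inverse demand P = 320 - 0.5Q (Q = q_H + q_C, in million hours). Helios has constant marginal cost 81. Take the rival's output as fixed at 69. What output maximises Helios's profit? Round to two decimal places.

With the rival's output fixed at 69, Helios's profit is π_H = (320 - (1/2)·69 - (1/2)q_H)q_H - (81q_H) = (571/2 - (1/2)q_H)q_H - (81q_H).
∂π_H/∂q_H = 409/2 - q_H = 0, so q_H = 409/2.

204.50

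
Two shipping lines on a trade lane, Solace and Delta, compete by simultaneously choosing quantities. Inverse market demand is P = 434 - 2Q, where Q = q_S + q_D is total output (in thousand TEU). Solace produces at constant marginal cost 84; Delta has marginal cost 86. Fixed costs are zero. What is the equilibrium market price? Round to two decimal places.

Solace's profit: π_S = (434 - 2Q)q_S - (84q_S). Setting ∂π_S/∂q_S = 0: 350 - 4q_S - 2(q_D) = 0.
Delta's profit: π_D = (434 - 2Q)q_D - (86q_D). Setting ∂π_D/∂q_D = 0: 348 - 4q_D - 2(q_S) = 0.
So q_S = (350 - 2q_D)/4 and q_D = (348 - 2q_S)/4.
Solving the pair: q_S = 176/3, q_D = 173/3.
Total output Q = 349/3, so price P = 434 - 2·(349/3) = 604/3.

201.33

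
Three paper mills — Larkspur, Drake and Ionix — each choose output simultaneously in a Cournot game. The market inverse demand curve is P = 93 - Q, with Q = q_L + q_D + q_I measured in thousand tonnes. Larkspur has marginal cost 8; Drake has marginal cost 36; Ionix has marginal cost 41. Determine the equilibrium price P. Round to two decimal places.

44.50

Larkspur's profit: π_L = (93 - Q)q_L - (8q_L). Setting ∂π_L/∂q_L = 0: 85 - 2q_L - (q_D + q_I) = 0.
Drake's first-order condition: 57 - 2q_D - (q_L + q_I) = 0.
Ionix's first-order condition: 52 - 2q_I - (q_L + q_D) = 0.
Summing all 3 equations gives 194 − 4Q = 0, hence Q = 97/2.
Back-substituting: q_L = (85 − 97/2) = 73/2, q_D = (57 − 97/2) = 17/2, q_I = (52 − 97/2) = 7/2.
Total output Q = 97/2, so price P = 93 - 97/2 = 89/2.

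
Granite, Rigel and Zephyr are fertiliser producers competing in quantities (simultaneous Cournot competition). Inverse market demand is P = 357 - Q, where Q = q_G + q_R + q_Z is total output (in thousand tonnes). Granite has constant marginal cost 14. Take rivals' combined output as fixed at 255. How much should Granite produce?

44

With rivals' combined output fixed at 255, Granite's profit is π_G = (357 - 255 - q_G)q_G - (14q_G) = (102 - q_G)q_G - (14q_G).
∂π_G/∂q_G = 88 - 2q_G = 0, so q_G = 44.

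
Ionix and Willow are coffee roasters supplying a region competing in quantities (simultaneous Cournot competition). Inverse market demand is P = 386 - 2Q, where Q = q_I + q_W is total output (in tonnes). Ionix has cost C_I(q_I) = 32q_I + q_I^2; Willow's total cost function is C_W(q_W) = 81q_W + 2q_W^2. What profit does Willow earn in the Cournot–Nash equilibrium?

2601

Ionix's profit: π_I = (386 - 2Q)q_I - (32q_I + q_I²). Setting ∂π_I/∂q_I = 0: 354 - 6q_I - 2(q_W) = 0.
Willow's profit: π_W = (386 - 2Q)q_W - (81q_W + 2q_W²). Setting ∂π_W/∂q_W = 0: 305 - 8q_W - 2(q_I) = 0.
Best responses: q_I = (354 - 2q_W)/6, q_W = (305 - 2q_I)/8.
Substituting one into the other gives q_I = 101/2 and q_W = 51/2.
Price P = 386 - 2·76 = 234.
Willow's profit: 234·(51/2) - 81·(51/2) - 2(51/2)² = 2601.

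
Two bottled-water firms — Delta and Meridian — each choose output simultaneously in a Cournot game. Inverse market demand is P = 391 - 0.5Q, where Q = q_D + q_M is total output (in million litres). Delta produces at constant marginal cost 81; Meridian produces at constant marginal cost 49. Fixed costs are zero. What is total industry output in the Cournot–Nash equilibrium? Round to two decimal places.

Delta's profit: π_D = (391 - 0.5Q)q_D - (81q_D). Setting ∂π_D/∂q_D = 0: 310 - q_D - (1/2)(q_M) = 0.
Meridian's first-order condition: 342 - q_M - (1/2)(q_D) = 0.
Rearranging gives the reaction functions q_D = (310 - (1/2)q_M) and q_M = (342 - (1/2)q_D).
Solving the pair: q_D = 556/3, q_M = 748/3.
Total output Q = 556/3 + 748/3 = 1304/3.

434.67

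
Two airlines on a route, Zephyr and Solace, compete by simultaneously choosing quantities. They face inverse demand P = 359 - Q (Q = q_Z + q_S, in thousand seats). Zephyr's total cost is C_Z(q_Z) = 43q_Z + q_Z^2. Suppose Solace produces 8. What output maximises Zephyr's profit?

77

With the rival's output fixed at 8, Zephyr's profit is π_Z = (359 - 8 - q_Z)q_Z - (43q_Z + q_Z²) = (351 - q_Z)q_Z - (43q_Z + q_Z²).
∂π_Z/∂q_Z = 308 - 4q_Z = 0, so q_Z = 77.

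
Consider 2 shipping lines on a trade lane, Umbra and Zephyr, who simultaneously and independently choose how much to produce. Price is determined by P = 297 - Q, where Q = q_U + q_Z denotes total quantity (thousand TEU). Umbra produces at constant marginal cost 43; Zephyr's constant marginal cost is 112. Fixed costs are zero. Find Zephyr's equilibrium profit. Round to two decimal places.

1495.11

Umbra's profit: π_U = (297 - Q)q_U - (43q_U). Setting ∂π_U/∂q_U = 0: 254 - 2q_U - (q_Z) = 0.
Zephyr's profit: π_Z = (297 - Q)q_Z - (112q_Z). Setting ∂π_Z/∂q_Z = 0: 185 - 2q_Z - (q_U) = 0.
Rearranging gives the reaction functions q_U = (254 - q_Z)/2 and q_Z = (185 - q_U)/2.
Substituting one into the other gives q_U = 323/3 and q_Z = 116/3.
Price P = 297 - 439/3 = 452/3.
Zephyr's profit: (452/3 - 112)·(116/3) = 1495.1111.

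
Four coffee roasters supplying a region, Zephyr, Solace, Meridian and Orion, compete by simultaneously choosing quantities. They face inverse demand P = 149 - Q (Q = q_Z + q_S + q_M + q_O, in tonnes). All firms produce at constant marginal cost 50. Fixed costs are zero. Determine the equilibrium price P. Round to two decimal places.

A representative firm's profit is π_i = q_i(149 - Q) - 50q_i.
First-order condition (treating rivals' output as given): 99 - 2q_i - Σ_{j≠i} q_j = 0.
By symmetry each firm produces the same amount; substituting Σ_{j≠i} q_j = 3q_i yields q_i = 99/5.
Total output Q = 396/5, so price P = 149 - 396/5 = 349/5.

69.80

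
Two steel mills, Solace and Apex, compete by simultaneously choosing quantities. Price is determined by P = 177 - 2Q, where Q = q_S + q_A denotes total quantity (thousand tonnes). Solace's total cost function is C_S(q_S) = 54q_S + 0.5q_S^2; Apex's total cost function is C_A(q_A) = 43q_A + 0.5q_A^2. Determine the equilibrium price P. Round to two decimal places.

103.57

Solace's profit: π_S = (177 - 2Q)q_S - (54q_S + (1/2)q_S²). Setting ∂π_S/∂q_S = 0: 123 - 5q_S - 2(q_A) = 0.
Apex's first-order condition: 134 - 5q_A - 2(q_S) = 0.
Rearranging gives the reaction functions q_S = (123 - 2q_A)/5 and q_A = (134 - 2q_S)/5.
Substituting one into the other gives q_S = 347/21 and q_A = 424/21.
Total output Q = 257/7, so price P = 177 - 2·(257/7) = 725/7.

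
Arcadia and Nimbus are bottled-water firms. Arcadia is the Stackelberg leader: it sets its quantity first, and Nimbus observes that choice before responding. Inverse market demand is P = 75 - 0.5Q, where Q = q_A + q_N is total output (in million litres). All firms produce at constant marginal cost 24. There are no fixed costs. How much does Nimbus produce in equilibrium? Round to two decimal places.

Solve by backward induction. Given q_A, the follower Nimbus maximises π_N = (75 - (1/2)q_A - (1/2)q_N)q_N - 24q_N.
Follower FOC: 51 - (1/2)q_A - q_N = 0, so q_N(q_A) = (51 - (1/2)q_A).
Arcadia substitutes q_N(q_A) into its own profit: π_A = q_A(75 - (1/2)q_A - (51 - (1/2)q_A)/2) - 24q_A = (99/2 - (1/4)q_A)q_A - 24q_A.
Leader FOC: 51/2 - (1/2)q_A = 0, so q_A = 51.
Then q_N = (51 - (1/2)·51) = 51/2.

25.50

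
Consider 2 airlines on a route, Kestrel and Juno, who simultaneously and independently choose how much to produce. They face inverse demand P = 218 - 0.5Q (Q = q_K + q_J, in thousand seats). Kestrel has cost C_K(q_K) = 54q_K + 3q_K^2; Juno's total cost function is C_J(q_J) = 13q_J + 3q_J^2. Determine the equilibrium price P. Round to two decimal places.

193.40

Kestrel's profit: π_K = (218 - 0.5Q)q_K - (54q_K + 3q_K²). Setting ∂π_K/∂q_K = 0: 164 - 7q_K - (1/2)(q_J) = 0.
Juno's first-order condition: 205 - 7q_J - (1/2)(q_K) = 0.
Rearranging gives the reaction functions q_K = (164 - (1/2)q_J)/7 and q_J = (205 - (1/2)q_K)/7.
Substituting one into the other gives q_K = 1394/65 and q_J = 1804/65.
Total output Q = 246/5, so price P = 218 - (1/2)·(246/5) = 967/5.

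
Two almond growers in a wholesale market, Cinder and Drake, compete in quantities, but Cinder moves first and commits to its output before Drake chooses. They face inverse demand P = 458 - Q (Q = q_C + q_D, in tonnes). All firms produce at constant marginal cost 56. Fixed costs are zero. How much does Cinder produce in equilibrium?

The follower Drake best-responds to any q_C: π_D = (458 - Q)q_D - 56q_D.
∂π_D/∂q_D = 402 - q_C - 2q_D = 0 gives the reaction function q_D = (402 - q_C)/2.
The leader anticipates this reaction. Substituting into P = 458 - Q gives P = 257 - (1/2)q_C, so π_C = (257 - (1/2)q_C)q_C - 56q_C.
Leader FOC: 201 - q_C = 0, so q_C = 201.
Then q_D = (402 - 201)/2 = 201/2.

201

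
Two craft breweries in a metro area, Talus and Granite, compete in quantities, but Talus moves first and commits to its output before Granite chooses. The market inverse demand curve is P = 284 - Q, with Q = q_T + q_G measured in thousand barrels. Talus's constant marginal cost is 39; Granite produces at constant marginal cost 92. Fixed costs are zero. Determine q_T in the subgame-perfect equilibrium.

149

Solve by backward induction. Given q_T, the follower Granite maximises π_G = (284 - q_T - q_G)q_G - 92q_G.
Setting the follower's marginal profit to zero, 192 - q_T - 2q_G = 0, i.e. q_G = (192 - q_T)/2.
Talus substitutes q_G(q_T) into its own profit: π_T = q_T(284 - q_T - (192 - q_T)/2) - 39q_T = (188 - (1/2)q_T)q_T - 39q_T.
Leader FOC: 149 - q_T = 0, so q_T = 149.
Then q_G = (192 - 149)/2 = 43/2.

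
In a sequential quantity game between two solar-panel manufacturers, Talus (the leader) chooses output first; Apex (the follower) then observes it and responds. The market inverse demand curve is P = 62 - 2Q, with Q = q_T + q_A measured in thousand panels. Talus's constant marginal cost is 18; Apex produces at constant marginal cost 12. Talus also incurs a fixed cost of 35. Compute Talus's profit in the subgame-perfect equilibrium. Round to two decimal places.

55.25

The follower Apex best-responds to any q_T: π_A = (62 - 2Q)q_A - 12q_A.
Setting the follower's marginal profit to zero, 50 - 2q_T - 4q_A = 0, i.e. q_A = (50 - 2q_T)/4.
The leader anticipates this reaction. Substituting into P = 62 - 2Q gives P = 37 - q_T, so π_T = (37 - q_T)q_T - 18q_T.
Maximising: ∂π_T/∂q_T = 19 - 2q_T = 0, giving q_T = 19/2.
Then q_A = (50 - 2·(19/2))/4 = 31/4.
Price P = 62 - 2·(69/4) = 55/2.
Talus's profit: (55/2 - 18)·(19/2) - 35 = 221/4.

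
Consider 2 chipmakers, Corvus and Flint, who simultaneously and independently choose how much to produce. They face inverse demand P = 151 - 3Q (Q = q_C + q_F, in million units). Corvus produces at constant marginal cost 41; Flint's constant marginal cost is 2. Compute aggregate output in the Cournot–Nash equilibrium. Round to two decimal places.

28.78

Corvus's profit: π_C = (151 - 3Q)q_C - (41q_C). Setting ∂π_C/∂q_C = 0: 110 - 6q_C - 3(q_F) = 0.
Flint's first-order condition: 149 - 6q_F - 3(q_C) = 0.
So q_C = (110 - 3q_F)/6 and q_F = (149 - 3q_C)/6.
Solving the pair: q_C = 71/9, q_F = 188/9.
Total output Q = 71/9 + 188/9 = 259/9.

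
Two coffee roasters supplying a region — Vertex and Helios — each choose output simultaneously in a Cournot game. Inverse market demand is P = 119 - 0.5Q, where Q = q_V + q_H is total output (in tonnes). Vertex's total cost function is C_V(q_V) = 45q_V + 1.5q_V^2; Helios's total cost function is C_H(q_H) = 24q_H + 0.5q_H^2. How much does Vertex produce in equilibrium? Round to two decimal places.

Vertex's profit: π_V = (119 - 0.5Q)q_V - (45q_V + (3/2)q_V²). Setting ∂π_V/∂q_V = 0: 74 - 4q_V - (1/2)(q_H) = 0.
Helios's first-order condition: 95 - 2q_H - (1/2)(q_V) = 0.
So q_V = (74 - (1/2)q_H)/4 and q_H = (95 - (1/2)q_V)/2.
Solving the pair: q_V = 402/31, q_H = 1372/31.

12.97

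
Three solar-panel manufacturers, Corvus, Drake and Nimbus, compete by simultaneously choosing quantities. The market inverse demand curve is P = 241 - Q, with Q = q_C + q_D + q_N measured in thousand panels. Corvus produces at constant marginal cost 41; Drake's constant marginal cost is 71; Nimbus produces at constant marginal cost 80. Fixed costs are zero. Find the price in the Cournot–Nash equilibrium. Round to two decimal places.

Corvus's profit: π_C = (241 - Q)q_C - (41q_C). Setting ∂π_C/∂q_C = 0: 200 - 2q_C - (q_D + q_N) = 0.
Drake's first-order condition: 170 - 2q_D - (q_C + q_N) = 0.
Nimbus's first-order condition: 161 - 2q_N - (q_C + q_D) = 0.
Adding the 3 first-order conditions: 531 − 4Q = 0, so Q = 531/4.
Back-substituting: q_C = (200 − 531/4) = 269/4, q_D = (170 − 531/4) = 149/4, q_N = (161 − 531/4) = 113/4.
Total output Q = 531/4, so price P = 241 - 531/4 = 433/4.

108.25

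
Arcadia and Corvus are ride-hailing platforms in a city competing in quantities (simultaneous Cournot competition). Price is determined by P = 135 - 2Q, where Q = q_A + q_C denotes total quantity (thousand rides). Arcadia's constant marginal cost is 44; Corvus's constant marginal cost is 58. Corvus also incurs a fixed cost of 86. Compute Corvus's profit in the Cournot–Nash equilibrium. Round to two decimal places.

Arcadia's profit: π_A = (135 - 2Q)q_A - (44q_A). Setting ∂π_A/∂q_A = 0: 91 - 4q_A - 2(q_C) = 0.
Corvus's profit: π_C = (135 - 2Q)q_C - (58q_C). Setting ∂π_C/∂q_C = 0: 77 - 4q_C - 2(q_A) = 0.
Rearranging gives the reaction functions q_A = (91 - 2q_C)/4 and q_C = (77 - 2q_A)/4.
Substituting one into the other gives q_A = 35/2 and q_C = 21/2.
Price P = 135 - 2·28 = 79.
Corvus's profit: (79 - 58)·(21/2) - 86 = 269/2.

134.50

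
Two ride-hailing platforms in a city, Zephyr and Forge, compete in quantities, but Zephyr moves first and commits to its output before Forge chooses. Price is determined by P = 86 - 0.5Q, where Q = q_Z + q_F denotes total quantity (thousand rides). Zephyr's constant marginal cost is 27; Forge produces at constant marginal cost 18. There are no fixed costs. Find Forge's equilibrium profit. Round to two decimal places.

924.50

The follower Forge best-responds to any q_Z: π_F = (86 - 0.5Q)q_F - 18q_F.
∂π_F/∂q_F = 68 - (1/2)q_Z - q_F = 0 gives the reaction function q_F = (68 - (1/2)q_Z).
Zephyr substitutes q_F(q_Z) into its own profit: π_Z = q_Z(86 - (1/2)q_Z - (68 - (1/2)q_Z)/2) - 27q_Z = (52 - (1/4)q_Z)q_Z - 27q_Z.
Leader FOC: 25 - (1/2)q_Z = 0, so q_Z = 50.
Then q_F = (68 - (1/2)·50) = 43.
Price P = 86 - (1/2)·93 = 79/2.
Forge's profit: (79/2 - 18)·43 = 1849/2.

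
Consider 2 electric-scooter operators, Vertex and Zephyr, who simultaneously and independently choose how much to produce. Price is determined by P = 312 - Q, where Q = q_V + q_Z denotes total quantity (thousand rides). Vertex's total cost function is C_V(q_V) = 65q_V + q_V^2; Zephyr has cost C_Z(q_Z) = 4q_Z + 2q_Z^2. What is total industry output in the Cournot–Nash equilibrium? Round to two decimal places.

93.87

Vertex's profit: π_V = (312 - Q)q_V - (65q_V + q_V²). Setting ∂π_V/∂q_V = 0: 247 - 4q_V - (q_Z) = 0.
Zephyr's profit: π_Z = (312 - Q)q_Z - (4q_Z + 2q_Z²). Setting ∂π_Z/∂q_Z = 0: 308 - 6q_Z - (q_V) = 0.
So q_V = (247 - q_Z)/4 and q_Z = (308 - q_V)/6.
Solving the pair: q_V = 1174/23, q_Z = 985/23.
Total output Q = 1174/23 + 985/23 = 93.8696.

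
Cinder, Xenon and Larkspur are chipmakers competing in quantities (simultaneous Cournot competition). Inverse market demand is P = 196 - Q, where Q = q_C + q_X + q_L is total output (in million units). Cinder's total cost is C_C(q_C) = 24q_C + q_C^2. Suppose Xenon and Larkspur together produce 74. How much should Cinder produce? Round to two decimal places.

24.50

With rivals' combined output fixed at 74, Cinder's profit is π_C = (196 - 74 - q_C)q_C - (24q_C + q_C²) = (122 - q_C)q_C - (24q_C + q_C²).
∂π_C/∂q_C = 98 - 4q_C = 0, so q_C = 49/2.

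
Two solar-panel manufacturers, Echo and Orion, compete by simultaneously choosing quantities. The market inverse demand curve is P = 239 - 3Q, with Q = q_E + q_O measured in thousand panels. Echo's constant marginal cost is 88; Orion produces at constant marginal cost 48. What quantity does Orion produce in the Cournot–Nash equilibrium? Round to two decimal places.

Echo's profit: π_E = (239 - 3Q)q_E - (88q_E). Setting ∂π_E/∂q_E = 0: 151 - 6q_E - 3(q_O) = 0.
Orion's profit: π_O = (239 - 3Q)q_O - (48q_O). Setting ∂π_O/∂q_O = 0: 191 - 6q_O - 3(q_E) = 0.
Rearranging gives the reaction functions q_E = (151 - 3q_O)/6 and q_O = (191 - 3q_E)/6.
Solving the pair: q_E = 37/3, q_O = 77/3.

25.67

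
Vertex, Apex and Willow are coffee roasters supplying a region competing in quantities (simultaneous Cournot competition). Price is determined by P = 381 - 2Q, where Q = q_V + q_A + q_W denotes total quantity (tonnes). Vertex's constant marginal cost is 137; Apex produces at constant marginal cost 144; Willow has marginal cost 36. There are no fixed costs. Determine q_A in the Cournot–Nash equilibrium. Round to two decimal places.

15.25

Vertex's profit: π_V = (381 - 2Q)q_V - (137q_V). Setting ∂π_V/∂q_V = 0: 244 - 4q_V - 2(q_A + q_W) = 0.
Apex's first-order condition: 237 - 4q_A - 2(q_V + q_W) = 0.
Willow's profit: π_W = (381 - 2Q)q_W - (36q_W). Setting ∂π_W/∂q_W = 0: 345 - 4q_W - 2(q_V + q_A) = 0.
Adding the 3 first-order conditions: 826 − 8Q = 0, so Q = 413/4.
Back-substituting: q_V = (244 − 413/2)/2 = 75/4, q_A = (237 − 413/2)/2 = 61/4, q_W = (345 − 413/2)/2 = 277/4.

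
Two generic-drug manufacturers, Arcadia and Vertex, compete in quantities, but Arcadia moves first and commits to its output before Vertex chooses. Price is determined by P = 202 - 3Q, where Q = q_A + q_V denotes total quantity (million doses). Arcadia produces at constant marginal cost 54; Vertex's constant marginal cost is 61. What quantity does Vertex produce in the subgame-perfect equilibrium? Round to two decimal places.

10.58

Solve by backward induction. Given q_A, the follower Vertex maximises π_V = (202 - 3q_A - 3q_V)q_V - 61q_V.
Follower FOC: 141 - 3q_A - 6q_V = 0, so q_V(q_A) = (141 - 3q_A)/6.
Arcadia substitutes q_V(q_A) into its own profit: π_A = q_A(202 - 3q_A - (141 - 3q_A)/2) - 54q_A = (263/2 - (3/2)q_A)q_A - 54q_A.
Leader FOC: 155/2 - 3q_A = 0, so q_A = 155/6.
Then q_V = (141 - 3·(155/6))/6 = 127/12.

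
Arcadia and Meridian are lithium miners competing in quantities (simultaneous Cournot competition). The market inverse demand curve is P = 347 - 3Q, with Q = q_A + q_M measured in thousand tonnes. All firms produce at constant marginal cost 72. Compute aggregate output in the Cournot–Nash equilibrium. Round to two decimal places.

61.11

Each firm earns π_i = (347 - 3Q)q_i - 72q_i.
First-order condition (treating rivals' output as given): 275 - 6q_i - 3q_j = 0.
With identical firms every q_j equals q_i, so q_j = q_i and 275 = 9q_i, giving q_i = 275/9.
Total output Q = 275/9 + 275/9 = 550/9.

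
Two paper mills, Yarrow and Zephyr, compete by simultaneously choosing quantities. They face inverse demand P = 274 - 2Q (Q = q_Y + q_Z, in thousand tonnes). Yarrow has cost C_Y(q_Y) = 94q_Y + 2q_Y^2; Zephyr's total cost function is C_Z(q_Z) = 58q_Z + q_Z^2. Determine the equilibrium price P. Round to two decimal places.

182.36

Yarrow's profit: π_Y = (274 - 2Q)q_Y - (94q_Y + 2q_Y²). Setting ∂π_Y/∂q_Y = 0: 180 - 8q_Y - 2(q_Z) = 0.
Zephyr's first-order condition: 216 - 6q_Z - 2(q_Y) = 0.
Best responses: q_Y = (180 - 2q_Z)/8, q_Z = (216 - 2q_Y)/6.
Substituting one into the other gives q_Y = 162/11 and q_Z = 342/11.
Total output Q = 504/11, so price P = 274 - 2·(504/11) = 182.3636.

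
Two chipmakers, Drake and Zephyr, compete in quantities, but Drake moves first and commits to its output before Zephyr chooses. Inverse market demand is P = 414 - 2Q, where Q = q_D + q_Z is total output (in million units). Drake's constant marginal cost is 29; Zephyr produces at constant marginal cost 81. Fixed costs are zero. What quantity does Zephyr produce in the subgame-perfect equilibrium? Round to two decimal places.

The follower Zephyr best-responds to any q_D: π_Z = (414 - 2Q)q_Z - 81q_Z.
Follower FOC: 333 - 2q_D - 4q_Z = 0, so q_Z(q_D) = (333 - 2q_D)/4.
The leader anticipates this reaction. Substituting into P = 414 - 2Q gives P = 495/2 - q_D, so π_D = (495/2 - q_D)q_D - 29q_D.
The leader's first-order condition 437/2 - 2q_D = 0 yields q_D = 437/4.
Then q_Z = (333 - 2·(437/4))/4 = 229/8.

28.63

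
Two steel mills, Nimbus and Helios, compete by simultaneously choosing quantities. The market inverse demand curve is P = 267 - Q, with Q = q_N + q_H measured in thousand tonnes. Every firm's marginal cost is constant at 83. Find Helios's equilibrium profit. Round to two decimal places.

3761.78

Each firm earns π_i = (267 - Q)q_i - 83q_i.
Setting ∂π_i/∂q_i = 0 with rivals' quantities fixed: 184 - 2q_i - q_j = 0.
By symmetry each firm produces the same amount; substituting q_j = q_i yields q_i = 184/3.
Price P = 267 - 368/3 = 433/3.
Helios's profit: (433/3 - 83)·(184/3) = 3761.7778.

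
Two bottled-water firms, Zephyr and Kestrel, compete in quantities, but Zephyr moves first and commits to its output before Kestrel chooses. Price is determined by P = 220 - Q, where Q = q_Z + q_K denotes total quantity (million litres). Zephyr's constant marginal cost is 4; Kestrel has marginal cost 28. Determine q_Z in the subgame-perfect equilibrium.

Solve by backward induction. Given q_Z, the follower Kestrel maximises π_K = (220 - q_Z - q_K)q_K - 28q_K.
Follower FOC: 192 - q_Z - 2q_K = 0, so q_K(q_Z) = (192 - q_Z)/2.
Zephyr substitutes q_K(q_Z) into its own profit: π_Z = q_Z(220 - q_Z - (192 - q_Z)/2) - 4q_Z = (124 - (1/2)q_Z)q_Z - 4q_Z.
Maximising: ∂π_Z/∂q_Z = 120 - q_Z = 0, giving q_Z = 120.
Then q_K = (192 - 120)/2 = 36.

120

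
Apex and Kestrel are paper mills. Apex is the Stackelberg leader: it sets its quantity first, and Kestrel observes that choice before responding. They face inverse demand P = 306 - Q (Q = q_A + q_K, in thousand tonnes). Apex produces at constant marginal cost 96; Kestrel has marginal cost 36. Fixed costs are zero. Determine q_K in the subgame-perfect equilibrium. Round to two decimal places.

The follower Kestrel best-responds to any q_A: π_K = (306 - Q)q_K - 36q_K.
Follower FOC: 270 - q_A - 2q_K = 0, so q_K(q_A) = (270 - q_A)/2.
The leader anticipates this reaction. Substituting into P = 306 - Q gives P = 171 - (1/2)q_A, so π_A = (171 - (1/2)q_A)q_A - 96q_A.
Leader FOC: 75 - q_A = 0, so q_A = 75.
Then q_K = (270 - 75)/2 = 195/2.

97.50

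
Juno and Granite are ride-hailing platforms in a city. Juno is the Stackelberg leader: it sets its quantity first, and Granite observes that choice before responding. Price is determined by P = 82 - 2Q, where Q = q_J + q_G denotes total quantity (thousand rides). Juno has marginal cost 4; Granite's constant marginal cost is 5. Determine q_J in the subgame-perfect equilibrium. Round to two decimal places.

19.75

The follower Granite best-responds to any q_J: π_G = (82 - 2Q)q_G - 5q_G.
Setting the follower's marginal profit to zero, 77 - 2q_J - 4q_G = 0, i.e. q_G = (77 - 2q_J)/4.
Juno substitutes q_G(q_J) into its own profit: π_J = q_J(82 - 2q_J - (77 - 2q_J)/2) - 4q_J = (87/2 - q_J)q_J - 4q_J.
Maximising: ∂π_J/∂q_J = 79/2 - 2q_J = 0, giving q_J = 79/4.
Then q_G = (77 - 2·(79/4))/4 = 75/8.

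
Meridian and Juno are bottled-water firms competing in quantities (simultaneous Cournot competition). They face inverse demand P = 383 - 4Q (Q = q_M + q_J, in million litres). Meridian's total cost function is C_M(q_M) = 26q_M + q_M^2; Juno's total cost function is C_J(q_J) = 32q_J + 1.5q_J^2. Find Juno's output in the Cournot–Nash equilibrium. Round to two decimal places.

22.15

Meridian's profit: π_M = (383 - 4Q)q_M - (26q_M + q_M²). Setting ∂π_M/∂q_M = 0: 357 - 10q_M - 4(q_J) = 0.
Juno's profit: π_J = (383 - 4Q)q_J - (32q_J + (3/2)q_J²). Setting ∂π_J/∂q_J = 0: 351 - 11q_J - 4(q_M) = 0.
Rearranging gives the reaction functions q_M = (357 - 4q_J)/10 and q_J = (351 - 4q_M)/11.
Solving the pair: q_M = 26.8404, q_J = 1041/47.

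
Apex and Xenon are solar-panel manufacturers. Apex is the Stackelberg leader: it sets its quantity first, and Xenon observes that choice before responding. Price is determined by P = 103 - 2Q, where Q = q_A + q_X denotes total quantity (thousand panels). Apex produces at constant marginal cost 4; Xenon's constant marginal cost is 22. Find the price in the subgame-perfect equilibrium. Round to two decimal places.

33.25

The follower Xenon best-responds to any q_A: π_X = (103 - 2Q)q_X - 22q_X.
Follower FOC: 81 - 2q_A - 4q_X = 0, so q_X(q_A) = (81 - 2q_A)/4.
Apex substitutes q_X(q_A) into its own profit: π_A = q_A(103 - 2q_A - (81 - 2q_A)/2) - 4q_A = (125/2 - q_A)q_A - 4q_A.
Maximising: ∂π_A/∂q_A = 117/2 - 2q_A = 0, giving q_A = 117/4.
Then q_X = (81 - 2·(117/4))/4 = 45/8.
Total output Q = 279/8, so price P = 103 - 2·(279/8) = 133/4.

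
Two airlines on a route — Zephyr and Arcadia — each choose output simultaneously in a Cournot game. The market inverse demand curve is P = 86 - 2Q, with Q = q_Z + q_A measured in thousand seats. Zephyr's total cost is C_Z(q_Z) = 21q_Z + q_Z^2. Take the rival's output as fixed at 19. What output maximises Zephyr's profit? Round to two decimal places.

4.50

With the rival's output fixed at 19, Zephyr's profit is π_Z = (86 - 2·19 - 2q_Z)q_Z - (21q_Z + q_Z²) = (48 - 2q_Z)q_Z - (21q_Z + q_Z²).
∂π_Z/∂q_Z = 27 - 6q_Z = 0, so q_Z = 9/2.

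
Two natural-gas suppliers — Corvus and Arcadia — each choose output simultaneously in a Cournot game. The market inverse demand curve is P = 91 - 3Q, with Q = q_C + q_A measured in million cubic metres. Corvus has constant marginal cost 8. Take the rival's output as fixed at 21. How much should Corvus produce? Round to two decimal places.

With the rival's output fixed at 21, Corvus's profit is π_C = (91 - 3·21 - 3q_C)q_C - (8q_C) = (28 - 3q_C)q_C - (8q_C).
∂π_C/∂q_C = 20 - 6q_C = 0, so q_C = 10/3.

3.33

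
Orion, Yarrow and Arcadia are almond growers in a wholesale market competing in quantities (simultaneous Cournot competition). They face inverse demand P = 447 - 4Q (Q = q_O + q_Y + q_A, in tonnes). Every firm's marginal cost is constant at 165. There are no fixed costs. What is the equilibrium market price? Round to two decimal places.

235.50

Each firm earns π_i = (447 - 4Q)q_i - 165q_i.
Setting ∂π_i/∂q_i = 0 with rivals' quantities fixed: 282 - 8q_i - 4·Σ_{j≠i} q_j = 0.
By symmetry each firm produces the same amount; substituting Σ_{j≠i} q_j = 2q_i yields q_i = 282/16 = 141/8.
Total output Q = 423/8, so price P = 447 - 4·(423/8) = 471/2.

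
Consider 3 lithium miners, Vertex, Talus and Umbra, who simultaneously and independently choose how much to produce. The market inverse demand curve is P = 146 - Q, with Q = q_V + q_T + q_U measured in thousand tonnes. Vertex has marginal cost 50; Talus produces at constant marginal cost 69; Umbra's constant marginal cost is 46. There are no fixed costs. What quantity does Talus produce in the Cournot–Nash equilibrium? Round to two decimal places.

8.75

Vertex's profit: π_V = (146 - Q)q_V - (50q_V). Setting ∂π_V/∂q_V = 0: 96 - 2q_V - (q_T + q_U) = 0.
Talus's profit: π_T = (146 - Q)q_T - (69q_T). Setting ∂π_T/∂q_T = 0: 77 - 2q_T - (q_V + q_U) = 0.
Umbra's profit: π_U = (146 - Q)q_U - (46q_U). Setting ∂π_U/∂q_U = 0: 100 - 2q_U - (q_V + q_T) = 0.
Summing all 3 equations gives 273 − 4Q = 0, hence Q = 273/4.
Back-substituting: q_V = (96 − 273/4) = 111/4, q_T = (77 − 273/4) = 35/4, q_U = (100 − 273/4) = 127/4.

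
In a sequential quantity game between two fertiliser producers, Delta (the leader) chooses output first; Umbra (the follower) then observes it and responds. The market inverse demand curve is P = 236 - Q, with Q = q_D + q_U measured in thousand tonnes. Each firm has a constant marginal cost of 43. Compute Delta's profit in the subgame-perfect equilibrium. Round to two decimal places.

4656.13

Solve by backward induction. Given q_D, the follower Umbra maximises π_U = (236 - q_D - q_U)q_U - 43q_U.
∂π_U/∂q_U = 193 - q_D - 2q_U = 0 gives the reaction function q_U = (193 - q_D)/2.
The leader anticipates this reaction. Substituting into P = 236 - Q gives P = 279/2 - (1/2)q_D, so π_D = (279/2 - (1/2)q_D)q_D - 43q_D.
Leader FOC: 193/2 - q_D = 0, so q_D = 193/2.
Then q_U = (193 - 193/2)/2 = 193/4.
Price P = 236 - 579/4 = 365/4.
Delta's profit: (365/4 - 43)·(193/2) = 4656.1250.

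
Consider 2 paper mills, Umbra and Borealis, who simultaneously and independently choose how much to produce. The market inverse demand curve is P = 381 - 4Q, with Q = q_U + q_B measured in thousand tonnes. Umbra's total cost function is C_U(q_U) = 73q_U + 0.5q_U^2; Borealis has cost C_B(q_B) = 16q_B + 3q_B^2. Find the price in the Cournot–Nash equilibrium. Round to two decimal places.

202.64

Umbra's profit: π_U = (381 - 4Q)q_U - (73q_U + (1/2)q_U²). Setting ∂π_U/∂q_U = 0: 308 - 9q_U - 4(q_B) = 0.
Borealis's profit: π_B = (381 - 4Q)q_B - (16q_B + 3q_B²). Setting ∂π_B/∂q_B = 0: 365 - 14q_B - 4(q_U) = 0.
So q_U = (308 - 4q_B)/9 and q_B = (365 - 4q_U)/14.
Substituting one into the other gives q_U = 1426/55 and q_B = 18.6636.
Total output Q = 981/22, so price P = 381 - 4·(981/22) = 202.6364.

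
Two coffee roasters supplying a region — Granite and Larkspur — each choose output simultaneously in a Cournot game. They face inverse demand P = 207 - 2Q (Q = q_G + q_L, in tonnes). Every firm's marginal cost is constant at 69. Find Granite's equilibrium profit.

1058

A representative firm's profit is π_i = q_i(207 - 2Q) - 69q_i.
Setting ∂π_i/∂q_i = 0 with rivals' quantities fixed: 138 - 4q_i - 2q_j = 0.
By symmetry each firm produces the same amount; substituting q_j = q_i yields q_i = 138/6 = 23.
Price P = 207 - 2·46 = 115.
Granite's profit: (115 - 69)·23 = 1058.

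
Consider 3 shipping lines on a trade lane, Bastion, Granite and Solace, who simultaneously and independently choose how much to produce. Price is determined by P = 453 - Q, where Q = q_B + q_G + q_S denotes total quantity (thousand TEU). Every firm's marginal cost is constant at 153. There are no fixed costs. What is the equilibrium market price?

228

Each firm earns π_i = (453 - Q)q_i - 153q_i.
First-order condition (treating rivals' output as given): 300 - 2q_i - Σ_{j≠i} q_j = 0.
By symmetry each firm produces the same amount; substituting Σ_{j≠i} q_j = 2q_i yields q_i = 300/4 = 75.
Total output Q = 225, so price P = 453 - 225 = 228.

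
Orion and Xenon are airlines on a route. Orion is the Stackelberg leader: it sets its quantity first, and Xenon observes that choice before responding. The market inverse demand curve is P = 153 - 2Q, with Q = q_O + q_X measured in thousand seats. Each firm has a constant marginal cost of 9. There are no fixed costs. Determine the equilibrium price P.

45

Solve by backward induction. Given q_O, the follower Xenon maximises π_X = (153 - 2q_O - 2q_X)q_X - 9q_X.
Setting the follower's marginal profit to zero, 144 - 2q_O - 4q_X = 0, i.e. q_X = (144 - 2q_O)/4.
Orion substitutes q_X(q_O) into its own profit: π_O = q_O(153 - 2q_O - (144 - 2q_O)/2) - 9q_O = (81 - q_O)q_O - 9q_O.
The leader's first-order condition 72 - 2q_O = 0 yields q_O = 36.
Then q_X = (144 - 2·36)/4 = 18.
Total output Q = 54, so price P = 153 - 2·54 = 45.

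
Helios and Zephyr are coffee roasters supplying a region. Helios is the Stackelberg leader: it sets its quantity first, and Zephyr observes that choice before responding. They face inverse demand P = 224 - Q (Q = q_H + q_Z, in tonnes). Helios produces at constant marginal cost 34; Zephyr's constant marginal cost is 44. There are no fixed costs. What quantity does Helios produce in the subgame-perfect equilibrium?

100

The follower Zephyr best-responds to any q_H: π_Z = (224 - Q)q_Z - 44q_Z.
Follower FOC: 180 - q_H - 2q_Z = 0, so q_Z(q_H) = (180 - q_H)/2.
The leader anticipates this reaction. Substituting into P = 224 - Q gives P = 134 - (1/2)q_H, so π_H = (134 - (1/2)q_H)q_H - 34q_H.
Maximising: ∂π_H/∂q_H = 100 - q_H = 0, giving q_H = 100.
Then q_Z = (180 - 100)/2 = 40.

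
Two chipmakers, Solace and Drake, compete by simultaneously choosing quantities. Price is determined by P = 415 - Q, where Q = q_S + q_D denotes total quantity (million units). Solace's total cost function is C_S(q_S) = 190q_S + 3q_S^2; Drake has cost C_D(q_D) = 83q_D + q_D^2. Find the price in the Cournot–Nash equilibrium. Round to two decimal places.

318.26

Solace's profit: π_S = (415 - Q)q_S - (190q_S + 3q_S²). Setting ∂π_S/∂q_S = 0: 225 - 8q_S - (q_D) = 0.
Drake's first-order condition: 332 - 4q_D - (q_S) = 0.
So q_S = (225 - q_D)/8 and q_D = (332 - q_S)/4.
Substituting one into the other gives q_S = 568/31 and q_D = 78.4194.
Total output Q = 96.7419, so price P = 415 - 96.7419 = 318.2581.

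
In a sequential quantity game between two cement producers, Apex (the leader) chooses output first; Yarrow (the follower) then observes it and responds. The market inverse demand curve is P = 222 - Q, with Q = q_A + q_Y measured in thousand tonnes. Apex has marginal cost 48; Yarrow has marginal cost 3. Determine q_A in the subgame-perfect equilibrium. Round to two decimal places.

64.50

Solve by backward induction. Given q_A, the follower Yarrow maximises π_Y = (222 - q_A - q_Y)q_Y - 3q_Y.
Setting the follower's marginal profit to zero, 219 - q_A - 2q_Y = 0, i.e. q_Y = (219 - q_A)/2.
Apex substitutes q_Y(q_A) into its own profit: π_A = q_A(222 - q_A - (219 - q_A)/2) - 48q_A = (225/2 - (1/2)q_A)q_A - 48q_A.
The leader's first-order condition 129/2 - q_A = 0 yields q_A = 129/2.
Then q_Y = (219 - 129/2)/2 = 309/4.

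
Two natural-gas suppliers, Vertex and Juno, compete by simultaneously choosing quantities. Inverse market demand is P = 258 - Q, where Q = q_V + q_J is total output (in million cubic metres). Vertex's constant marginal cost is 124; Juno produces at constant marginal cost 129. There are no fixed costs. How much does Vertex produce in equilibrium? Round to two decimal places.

Vertex's profit: π_V = (258 - Q)q_V - (124q_V). Setting ∂π_V/∂q_V = 0: 134 - 2q_V - (q_J) = 0.
Juno's first-order condition: 129 - 2q_J - (q_V) = 0.
Rearranging gives the reaction functions q_V = (134 - q_J)/2 and q_J = (129 - q_V)/2.
Solving the pair: q_V = 139/3, q_J = 124/3.

46.33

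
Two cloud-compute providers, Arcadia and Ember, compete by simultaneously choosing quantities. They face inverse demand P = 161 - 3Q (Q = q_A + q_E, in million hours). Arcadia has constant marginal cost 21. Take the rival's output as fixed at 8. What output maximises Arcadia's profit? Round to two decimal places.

With the rival's output fixed at 8, Arcadia's profit is π_A = (161 - 3·8 - 3q_A)q_A - (21q_A) = (137 - 3q_A)q_A - (21q_A).
∂π_A/∂q_A = 116 - 6q_A = 0, so q_A = 58/3.

19.33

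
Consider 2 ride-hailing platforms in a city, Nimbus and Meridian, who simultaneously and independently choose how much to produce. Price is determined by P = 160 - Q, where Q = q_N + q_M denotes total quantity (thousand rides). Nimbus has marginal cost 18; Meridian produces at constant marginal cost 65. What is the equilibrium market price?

81

Nimbus's profit: π_N = (160 - Q)q_N - (18q_N). Setting ∂π_N/∂q_N = 0: 142 - 2q_N - (q_M) = 0.
Meridian's profit: π_M = (160 - Q)q_M - (65q_M). Setting ∂π_M/∂q_M = 0: 95 - 2q_M - (q_N) = 0.
Rearranging gives the reaction functions q_N = (142 - q_M)/2 and q_M = (95 - q_N)/2.
Substituting one into the other gives q_N = 63 and q_M = 16.
Total output Q = 79, so price P = 160 - 79 = 81.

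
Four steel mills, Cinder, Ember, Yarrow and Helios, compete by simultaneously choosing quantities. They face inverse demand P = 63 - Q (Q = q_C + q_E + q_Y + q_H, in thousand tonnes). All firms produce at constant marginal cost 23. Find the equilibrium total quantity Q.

Each firm earns π_i = (63 - Q)q_i - 23q_i.
Setting ∂π_i/∂q_i = 0 with rivals' quantities fixed: 40 - 2q_i - Σ_{j≠i} q_j = 0.
By symmetry each firm produces the same amount; substituting Σ_{j≠i} q_j = 3q_i yields q_i = 40/5 = 8.
Total output Q = 8 + 8 + 8 + 8 = 32.

32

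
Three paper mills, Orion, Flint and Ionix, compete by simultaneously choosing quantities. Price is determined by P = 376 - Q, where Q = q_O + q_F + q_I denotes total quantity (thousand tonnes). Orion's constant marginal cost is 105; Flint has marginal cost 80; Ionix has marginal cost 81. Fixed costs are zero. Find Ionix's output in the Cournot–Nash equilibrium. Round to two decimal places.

79.50

Orion's profit: π_O = (376 - Q)q_O - (105q_O). Setting ∂π_O/∂q_O = 0: 271 - 2q_O - (q_F + q_I) = 0.
Flint's first-order condition: 296 - 2q_F - (q_O + q_I) = 0.
Ionix's profit: π_I = (376 - Q)q_I - (81q_I). Setting ∂π_I/∂q_I = 0: 295 - 2q_I - (q_O + q_F) = 0.
Summing all 3 equations gives 862 − 4Q = 0, hence Q = 431/2.
Back-substituting: q_O = (271 − 431/2) = 111/2, q_F = (296 − 431/2) = 161/2, q_I = (295 − 431/2) = 159/2.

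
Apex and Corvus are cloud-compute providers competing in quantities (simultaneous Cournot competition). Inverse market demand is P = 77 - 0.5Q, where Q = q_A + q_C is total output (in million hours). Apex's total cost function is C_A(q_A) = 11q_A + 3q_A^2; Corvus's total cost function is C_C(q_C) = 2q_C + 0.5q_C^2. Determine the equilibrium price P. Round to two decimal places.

55.67

Apex's profit: π_A = (77 - 0.5Q)q_A - (11q_A + 3q_A²). Setting ∂π_A/∂q_A = 0: 66 - 7q_A - (1/2)(q_C) = 0.
Corvus's profit: π_C = (77 - 0.5Q)q_C - (2q_C + (1/2)q_C²). Setting ∂π_C/∂q_C = 0: 75 - 2q_C - (1/2)(q_A) = 0.
Rearranging gives the reaction functions q_A = (66 - (1/2)q_C)/7 and q_C = (75 - (1/2)q_A)/2.
Substituting one into the other gives q_A = 378/55 and q_C = 1968/55.
Total output Q = 42.6545, so price P = 77 - (1/2)·42.6545 = 55.6727.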